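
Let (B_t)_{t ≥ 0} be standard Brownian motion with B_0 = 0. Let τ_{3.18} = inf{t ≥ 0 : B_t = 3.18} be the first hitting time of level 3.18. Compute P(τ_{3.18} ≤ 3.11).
P(τ_{3.18} ≤ 3.11) = 2(1 − Φ(3.18/√3.11)) = 2(1 − Φ(1.8032)) ≈ 0.0714

By the reflection principle for standard BM, P(τ_b ≤ t) = 2 · P(B_t ≥ b). Since B_t ~ N(0, t), P(B_t ≥ 3.18) = 1 − Φ(3.18/√t) = 1 − Φ(3.18/√3.11) = 1 − Φ(1.8032) ≈ 0.03568. Doubling: P(τ_{3.18} ≤ 3.11) ≈ 2 · 0.03568 = 0.07136 ≈ 0.0714.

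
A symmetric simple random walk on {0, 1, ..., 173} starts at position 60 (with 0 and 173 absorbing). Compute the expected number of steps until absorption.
E[τ | X_0 = 60] = 6780

Let v_k = E[τ | X_0 = k]. Boundary: v_0 = v_173 = 0. Recurrence: v_k = 1 + (v_{k-1} + v_{k+1})/2 for 1 ≤ k ≤ 172. The particular solution to v_k − (v_{k-1} + v_{k+1})/2 = 1 is v_k = −k^2. Adding homogeneous solution A + B k and matching boundaries gives v_k = k (173 − k). Substituting k = 60: v_60 = 60 · 113 = 6780.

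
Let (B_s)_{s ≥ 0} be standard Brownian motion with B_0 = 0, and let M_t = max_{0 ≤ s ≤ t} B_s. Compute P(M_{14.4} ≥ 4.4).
P(M_{14.4} ≥ 4.4) = 2·P(B_{14.4} ≥ 4.4) = 2(1 − Φ(4.4/√14.4)) ≈ 0.2463

By the reflection principle for Brownian motion, P(M_t ≥ a) = 2 · P(B_t ≥ a) for a ≥ 0. Since B_t ~ N(0, t), P(B_t ≥ 4.4) = 1 − Φ(4.4/√t) = 1 − Φ(4.4/√14.4) = 1 − Φ(1.1595). So
  P(M_{14.4} ≥ 4.4) = 2(1 − Φ(1.1595)) ≈ 0.2463.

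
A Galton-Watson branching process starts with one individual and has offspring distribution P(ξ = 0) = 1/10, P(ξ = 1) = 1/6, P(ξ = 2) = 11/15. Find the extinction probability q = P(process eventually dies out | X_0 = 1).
q = 3/22

The pgf is f(s) = 1/10 + 1/6·s + 11/15·s². The extinction probability q is the smallest fixed point of f in [0, 1]. Setting s = f(s):
  11/15·s² + (1/6 − 1)·s + 1/10 = 0
  11/15·s² − (1/10 + 11/15)·s + 1/10 = 0
which factors as (s − 1)·(11/15·s − 1/10) = 0, giving roots s = 1 and s = (1/10)/(11/15) = 3/22.
Mean offspring μ = 1/6 + 2·11/15 = 49/30 > 1 (supercritical), so q < 1. The extinction probability is the smaller root: q = (1/10)/(11/15) = 3/22.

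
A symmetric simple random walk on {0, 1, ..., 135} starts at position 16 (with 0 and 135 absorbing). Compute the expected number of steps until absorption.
E[τ | X_0 = 16] = 1904

Let v_k = E[τ | X_0 = k]. Boundary: v_0 = v_135 = 0. Recurrence: v_k = 1 + (v_{k-1} + v_{k+1})/2 for 1 ≤ k ≤ 134. The particular solution to v_k − (v_{k-1} + v_{k+1})/2 = 1 is v_k = −k^2. Adding homogeneous solution A + B k and matching boundaries gives v_k = k (135 − k). Substituting k = 16: v_16 = 16 · 119 = 1904.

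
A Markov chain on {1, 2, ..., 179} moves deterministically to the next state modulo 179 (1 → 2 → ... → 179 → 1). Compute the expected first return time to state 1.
E[T_1 | X_0 = 1] = 179

The chain cycles deterministically, so starting at state 1 it returns in exactly 179 steps. Equivalently, the stationary distribution is uniform π_j = 1/179 for every state j, so by Kac's formula E[T_1] = 1/π_1 = 179.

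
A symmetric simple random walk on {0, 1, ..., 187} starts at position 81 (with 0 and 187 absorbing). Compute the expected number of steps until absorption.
E[τ | X_0 = 81] = 8586

Let v_k = E[τ | X_0 = k]. Boundary: v_0 = v_187 = 0. Recurrence: v_k = 1 + (v_{k-1} + v_{k+1})/2 for 1 ≤ k ≤ 186. The particular solution to v_k − (v_{k-1} + v_{k+1})/2 = 1 is v_k = −k^2. Adding homogeneous solution A + B k and matching boundaries gives v_k = k (187 − k). Substituting k = 81: v_81 = 81 · 106 = 8586.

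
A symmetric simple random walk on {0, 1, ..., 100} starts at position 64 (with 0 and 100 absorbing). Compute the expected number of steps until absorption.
E[τ | X_0 = 64] = 2304

Let v_k = E[τ | X_0 = k]. Boundary: v_0 = v_100 = 0. Recurrence: v_k = 1 + (v_{k-1} + v_{k+1})/2 for 1 ≤ k ≤ 99. The particular solution to v_k − (v_{k-1} + v_{k+1})/2 = 1 is v_k = −k^2. Adding homogeneous solution A + B k and matching boundaries gives v_k = k (100 − k). Substituting k = 64: v_64 = 64 · 36 = 2304.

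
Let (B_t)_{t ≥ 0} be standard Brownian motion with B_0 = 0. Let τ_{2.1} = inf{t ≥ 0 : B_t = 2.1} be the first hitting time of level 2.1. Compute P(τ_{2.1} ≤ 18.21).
P(τ_{2.1} ≤ 18.21) = 2(1 − Φ(2.1/√18.21)) = 2(1 − Φ(0.4921)) ≈ 0.6226

By the reflection principle for standard BM, P(τ_b ≤ t) = 2 · P(B_t ≥ b). Since B_t ~ N(0, t), P(B_t ≥ 2.1) = 1 − Φ(2.1/√t) = 1 − Φ(2.1/√18.21) = 1 − Φ(0.4921) ≈ 0.31132. Doubling: P(τ_{2.1} ≤ 18.21) ≈ 2 · 0.31132 = 0.62264 ≈ 0.6226.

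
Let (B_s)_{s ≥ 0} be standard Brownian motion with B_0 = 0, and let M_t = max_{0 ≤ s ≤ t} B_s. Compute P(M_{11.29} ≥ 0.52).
P(M_{11.29} ≥ 0.52) = 2·P(B_{11.29} ≥ 0.52) = 2(1 − Φ(0.52/√11.29)) ≈ 0.8770

By the reflection principle for Brownian motion, P(M_t ≥ a) = 2 · P(B_t ≥ a) for a ≥ 0. Since B_t ~ N(0, t), P(B_t ≥ 0.52) = 1 − Φ(0.52/√t) = 1 − Φ(0.52/√11.29) = 1 − Φ(0.1548). So
  P(M_{11.29} ≥ 0.52) = 2(1 − Φ(0.1548)) ≈ 0.8770.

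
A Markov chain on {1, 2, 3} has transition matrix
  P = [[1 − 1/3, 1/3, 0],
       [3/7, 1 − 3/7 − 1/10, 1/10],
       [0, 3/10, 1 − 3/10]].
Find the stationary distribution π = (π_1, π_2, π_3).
π = (27/55, 21/55, 7/55)

This is a birth-death chain on three states, which satisfies detailed balance: π_1 · P_{12} = π_2 · P_{21} and π_2 · P_{23} = π_3 · P_{32}.
From π_1 · 1/3 = π_2 · 3/7: π_2/π_1 = (1/3)/(3/7) = 7/9.
From π_2 · 1/10 = π_3 · 3/10: π_3/π_2 = (1/10)/(3/10) = 1/3.
Take π_1 proportional to 1; then unnormalized π = (1, 7/9, 7/27). Normalize by dividing by the sum 55/27:
  π = (27/55, 21/55, 7/55).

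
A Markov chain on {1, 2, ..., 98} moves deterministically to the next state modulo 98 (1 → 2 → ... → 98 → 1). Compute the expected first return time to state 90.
E[T_90 | X_0 = 90] = 98

The chain cycles deterministically, so starting at state 90 it returns in exactly 98 steps. Equivalently, the stationary distribution is uniform π_j = 1/98 for every state j, so by Kac's formula E[T_90] = 1/π_90 = 98.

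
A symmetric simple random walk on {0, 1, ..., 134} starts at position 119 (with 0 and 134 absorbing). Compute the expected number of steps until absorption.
E[τ | X_0 = 119] = 1785

Let v_k = E[τ | X_0 = k]. Boundary: v_0 = v_134 = 0. Recurrence: v_k = 1 + (v_{k-1} + v_{k+1})/2 for 1 ≤ k ≤ 133. The particular solution to v_k − (v_{k-1} + v_{k+1})/2 = 1 is v_k = −k^2. Adding homogeneous solution A + B k and matching boundaries gives v_k = k (134 − k). Substituting k = 119: v_119 = 119 · 15 = 1785.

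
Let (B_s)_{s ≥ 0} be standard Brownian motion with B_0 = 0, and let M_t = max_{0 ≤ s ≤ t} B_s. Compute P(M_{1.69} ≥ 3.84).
P(M_{1.69} ≥ 3.84) = 2·P(B_{1.69} ≥ 3.84) = 2(1 − Φ(3.84/√1.69)) ≈ 0.0031

By the reflection principle for Brownian motion, P(M_t ≥ a) = 2 · P(B_t ≥ a) for a ≥ 0. Since B_t ~ N(0, t), P(B_t ≥ 3.84) = 1 − Φ(3.84/√t) = 1 − Φ(3.84/√1.69) = 1 − Φ(2.9538). So
  P(M_{1.69} ≥ 3.84) = 2(1 − Φ(2.9538)) ≈ 0.0031.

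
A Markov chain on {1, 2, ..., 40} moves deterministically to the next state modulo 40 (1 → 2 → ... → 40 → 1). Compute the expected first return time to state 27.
E[T_27 | X_0 = 27] = 40

The chain cycles deterministically, so starting at state 27 it returns in exactly 40 steps. Equivalently, the stationary distribution is uniform π_j = 1/40 for every state j, so by Kac's formula E[T_27] = 1/π_27 = 40.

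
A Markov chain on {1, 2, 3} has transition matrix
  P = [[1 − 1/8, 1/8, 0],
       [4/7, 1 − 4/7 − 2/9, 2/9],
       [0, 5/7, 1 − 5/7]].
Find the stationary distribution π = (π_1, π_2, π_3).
π = (1440/1853, 315/1853, 98/1853)

This is a birth-death chain on three states, which satisfies detailed balance: π_1 · P_{12} = π_2 · P_{21} and π_2 · P_{23} = π_3 · P_{32}.
From π_1 · 1/8 = π_2 · 4/7: π_2/π_1 = (1/8)/(4/7) = 7/32.
From π_2 · 2/9 = π_3 · 5/7: π_3/π_2 = (2/9)/(5/7) = 14/45.
Take π_1 proportional to 1; then unnormalized π = (1, 7/32, 49/720). Normalize by dividing by the sum 1853/1440:
  π = (1440/1853, 315/1853, 98/1853).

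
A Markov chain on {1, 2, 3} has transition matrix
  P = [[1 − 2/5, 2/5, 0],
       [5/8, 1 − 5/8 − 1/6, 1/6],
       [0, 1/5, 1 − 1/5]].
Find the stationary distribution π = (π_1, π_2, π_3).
π = (75/163, 48/163, 40/163)

This is a birth-death chain on three states, which satisfies detailed balance: π_1 · P_{12} = π_2 · P_{21} and π_2 · P_{23} = π_3 · P_{32}.
From π_1 · 2/5 = π_2 · 5/8: π_2/π_1 = (2/5)/(5/8) = 16/25.
From π_2 · 1/6 = π_3 · 1/5: π_3/π_2 = (1/6)/(1/5) = 5/6.
Take π_1 proportional to 1; then unnormalized π = (1, 16/25, 8/15). Normalize by dividing by the sum 163/75:
  π = (75/163, 48/163, 40/163).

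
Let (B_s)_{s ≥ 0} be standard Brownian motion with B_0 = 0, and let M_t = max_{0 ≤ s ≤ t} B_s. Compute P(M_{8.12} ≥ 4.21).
P(M_{8.12} ≥ 4.21) = 2·P(B_{8.12} ≥ 4.21) = 2(1 − Φ(4.21/√8.12)) ≈ 0.1396

By the reflection principle for Brownian motion, P(M_t ≥ a) = 2 · P(B_t ≥ a) for a ≥ 0. Since B_t ~ N(0, t), P(B_t ≥ 4.21) = 1 − Φ(4.21/√t) = 1 − Φ(4.21/√8.12) = 1 − Φ(1.4774). So
  P(M_{8.12} ≥ 4.21) = 2(1 − Φ(1.4774)) ≈ 0.1396.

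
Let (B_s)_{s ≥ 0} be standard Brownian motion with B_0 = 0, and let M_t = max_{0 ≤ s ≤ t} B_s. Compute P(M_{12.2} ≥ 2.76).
P(M_{12.2} ≥ 2.76) = 2·P(B_{12.2} ≥ 2.76) = 2(1 − Φ(2.76/√12.2)) ≈ 0.4294

By the reflection principle for Brownian motion, P(M_t ≥ a) = 2 · P(B_t ≥ a) for a ≥ 0. Since B_t ~ N(0, t), P(B_t ≥ 2.76) = 1 − Φ(2.76/√t) = 1 − Φ(2.76/√12.2) = 1 − Φ(0.7902). So
  P(M_{12.2} ≥ 2.76) = 2(1 − Φ(0.7902)) ≈ 0.4294.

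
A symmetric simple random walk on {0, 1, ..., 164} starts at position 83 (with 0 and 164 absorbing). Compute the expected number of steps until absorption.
E[τ | X_0 = 83] = 6723

Let v_k = E[τ | X_0 = k]. Boundary: v_0 = v_164 = 0. Recurrence: v_k = 1 + (v_{k-1} + v_{k+1})/2 for 1 ≤ k ≤ 163. The particular solution to v_k − (v_{k-1} + v_{k+1})/2 = 1 is v_k = −k^2. Adding homogeneous solution A + B k and matching boundaries gives v_k = k (164 − k). Substituting k = 83: v_83 = 83 · 81 = 6723.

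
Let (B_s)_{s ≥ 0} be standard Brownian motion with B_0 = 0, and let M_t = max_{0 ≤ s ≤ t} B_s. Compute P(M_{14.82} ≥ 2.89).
P(M_{14.82} ≥ 2.89) = 2·P(B_{14.82} ≥ 2.89) = 2(1 − Φ(2.89/√14.82)) ≈ 0.4528

By the reflection principle for Brownian motion, P(M_t ≥ a) = 2 · P(B_t ≥ a) for a ≥ 0. Since B_t ~ N(0, t), P(B_t ≥ 2.89) = 1 − Φ(2.89/√t) = 1 − Φ(2.89/√14.82) = 1 − Φ(0.7507). So
  P(M_{14.82} ≥ 2.89) = 2(1 − Φ(0.7507)) ≈ 0.4528.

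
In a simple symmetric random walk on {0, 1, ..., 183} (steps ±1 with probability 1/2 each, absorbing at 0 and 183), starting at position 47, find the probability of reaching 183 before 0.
P(hit 183 before 0) = 47/183

Let u_k = P(hit 183 before 0 | start at k). Then u_0 = 0, u_183 = 1, and u_k = u_{k-1}/2 + u_{k+1}/2 for 1 ≤ k ≤ 182. This harmonic recurrence is solved by u_k = k/183, giving u_47 = 47/183.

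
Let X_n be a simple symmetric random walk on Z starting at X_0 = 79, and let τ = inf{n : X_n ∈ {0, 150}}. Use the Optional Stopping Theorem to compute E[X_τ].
E[X_τ] = 79

X_n is a martingale and τ is a bounded-mean stopping time (indeed τ is finite a.s. with bounded expectation since the walk is in a bounded region). By the OST, E[X_τ] = E[X_0] = 79. Equivalently: E[X_τ] = 150 · P(hit 150 first) + 0 · P(hit 0 first) = 150 · (79/150) = 79.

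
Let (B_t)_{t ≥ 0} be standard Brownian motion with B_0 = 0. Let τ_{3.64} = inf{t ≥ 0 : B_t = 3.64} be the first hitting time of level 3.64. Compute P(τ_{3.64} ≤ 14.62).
P(τ_{3.64} ≤ 14.62) = 2(1 − Φ(3.64/√14.62)) = 2(1 − Φ(0.9520)) ≈ 0.3411

By the reflection principle for standard BM, P(τ_b ≤ t) = 2 · P(B_t ≥ b). Since B_t ~ N(0, t), P(B_t ≥ 3.64) = 1 − Φ(3.64/√t) = 1 − Φ(3.64/√14.62) = 1 − Φ(0.9520) ≈ 0.17055. Doubling: P(τ_{3.64} ≤ 14.62) ≈ 2 · 0.17055 = 0.34110 ≈ 0.3411.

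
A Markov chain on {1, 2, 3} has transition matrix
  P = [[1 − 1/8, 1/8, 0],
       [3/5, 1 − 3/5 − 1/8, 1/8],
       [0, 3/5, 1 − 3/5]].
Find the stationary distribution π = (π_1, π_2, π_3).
π = (576/721, 120/721, 25/721)

This is a birth-death chain on three states, which satisfies detailed balance: π_1 · P_{12} = π_2 · P_{21} and π_2 · P_{23} = π_3 · P_{32}.
From π_1 · 1/8 = π_2 · 3/5: π_2/π_1 = (1/8)/(3/5) = 5/24.
From π_2 · 1/8 = π_3 · 3/5: π_3/π_2 = (1/8)/(3/5) = 5/24.
Take π_1 proportional to 1; then unnormalized π = (1, 5/24, 25/576). Normalize by dividing by the sum 721/576:
  π = (576/721, 120/721, 25/721).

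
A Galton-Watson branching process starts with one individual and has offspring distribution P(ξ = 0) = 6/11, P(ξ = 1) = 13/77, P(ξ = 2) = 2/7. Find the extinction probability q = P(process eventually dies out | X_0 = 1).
q = 1

Mean offspring μ = 0·6/11 + 1·13/77 + 2·2/7 = 57/77 ≤ 1. For μ ≤ 1 with offspring not concentrated at 1, the Galton-Watson process goes extinct almost surely, so q = 1.
(Algebraic check: The pgf is f(s) = 6/11 + 13/77·s + 2/7·s². The extinction probability q is the smallest fixed point of f in [0, 1]. Setting s = f(s):
  2/7·s² + (13/77 − 1)·s + 6/11 = 0
  2/7·s² − (6/11 + 2/7)·s + 6/11 = 0
which factors as (s − 1)·(2/7·s − 6/11) = 0, giving roots s = 1 and s = (6/11)/(2/7) = 21/11. Since 21/11 ≥ 1, the smallest root in [0, 1] is s = 1.)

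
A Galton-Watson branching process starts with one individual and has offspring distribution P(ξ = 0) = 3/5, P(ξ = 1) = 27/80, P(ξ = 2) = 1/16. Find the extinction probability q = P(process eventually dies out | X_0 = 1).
q = 1

Mean offspring μ = 0·3/5 + 1·27/80 + 2·1/16 = 37/80 ≤ 1. For μ ≤ 1 with offspring not concentrated at 1, the Galton-Watson process goes extinct almost surely, so q = 1.
(Algebraic check: The pgf is f(s) = 3/5 + 27/80·s + 1/16·s². The extinction probability q is the smallest fixed point of f in [0, 1]. Setting s = f(s):
  1/16·s² + (27/80 − 1)·s + 3/5 = 0
  1/16·s² − (3/5 + 1/16)·s + 3/5 = 0
which factors as (s − 1)·(1/16·s − 3/5) = 0, giving roots s = 1 and s = (3/5)/(1/16) = 48/5. Since 48/5 ≥ 1, the smallest root in [0, 1] is s = 1.)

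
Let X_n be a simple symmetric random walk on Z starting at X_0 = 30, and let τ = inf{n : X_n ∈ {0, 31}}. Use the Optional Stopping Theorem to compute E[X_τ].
E[X_τ] = 30

X_n is a martingale and τ is a bounded-mean stopping time (indeed τ is finite a.s. with bounded expectation since the walk is in a bounded region). By the OST, E[X_τ] = E[X_0] = 30. Equivalently: E[X_τ] = 31 · P(hit 31 first) + 0 · P(hit 0 first) = 31 · (30/31) = 30.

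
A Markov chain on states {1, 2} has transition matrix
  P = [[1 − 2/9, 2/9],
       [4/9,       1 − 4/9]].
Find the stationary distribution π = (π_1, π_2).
π_1 = 2/3, π_2 = 1/3

Solve πP = π with π_1 + π_2 = 1. From πP = π: π_1 · (1 − 2/9) + π_2 · 4/9 = π_1 ⇒ π_2 · 4/9 = π_1 · 2/9 ⇒ π_2/π_1 = (2/9)/(4/9) = 1/2. Together with π_1 + π_2 = 1:
  π_1 = (4/9)/(2/9 + 4/9) = (4/9)/(2/3) = 2/3,
  π_2 = (2/9)/(2/9 + 4/9) = (2/9)/(2/3) = 1/3.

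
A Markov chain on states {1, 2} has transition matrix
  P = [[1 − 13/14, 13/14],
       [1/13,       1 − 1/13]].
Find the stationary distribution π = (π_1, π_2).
π_1 = 14/183, π_2 = 169/183

Solve πP = π with π_1 + π_2 = 1. From πP = π: π_1 · (1 − 13/14) + π_2 · 1/13 = π_1 ⇒ π_2 · 1/13 = π_1 · 13/14 ⇒ π_2/π_1 = (13/14)/(1/13) = 169/14. Together with π_1 + π_2 = 1:
  π_1 = (1/13)/(13/14 + 1/13) = (1/13)/(183/182) = 14/183,
  π_2 = (13/14)/(13/14 + 1/13) = (13/14)/(183/182) = 169/183.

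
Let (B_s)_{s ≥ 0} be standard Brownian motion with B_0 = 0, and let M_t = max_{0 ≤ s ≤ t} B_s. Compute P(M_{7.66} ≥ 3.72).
P(M_{7.66} ≥ 3.72) = 2·P(B_{7.66} ≥ 3.72) = 2(1 − Φ(3.72/√7.66)) ≈ 0.1789

By the reflection principle for Brownian motion, P(M_t ≥ a) = 2 · P(B_t ≥ a) for a ≥ 0. Since B_t ~ N(0, t), P(B_t ≥ 3.72) = 1 − Φ(3.72/√t) = 1 − Φ(3.72/√7.66) = 1 − Φ(1.3441). So
  P(M_{7.66} ≥ 3.72) = 2(1 − Φ(1.3441)) ≈ 0.1789.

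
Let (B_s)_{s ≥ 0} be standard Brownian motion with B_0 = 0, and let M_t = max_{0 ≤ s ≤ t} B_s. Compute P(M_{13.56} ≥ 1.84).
P(M_{13.56} ≥ 1.84) = 2·P(B_{13.56} ≥ 1.84) = 2(1 − Φ(1.84/√13.56)) ≈ 0.6173

By the reflection principle for Brownian motion, P(M_t ≥ a) = 2 · P(B_t ≥ a) for a ≥ 0. Since B_t ~ N(0, t), P(B_t ≥ 1.84) = 1 − Φ(1.84/√t) = 1 − Φ(1.84/√13.56) = 1 − Φ(0.4997). So
  P(M_{13.56} ≥ 1.84) = 2(1 − Φ(0.4997)) ≈ 0.6173.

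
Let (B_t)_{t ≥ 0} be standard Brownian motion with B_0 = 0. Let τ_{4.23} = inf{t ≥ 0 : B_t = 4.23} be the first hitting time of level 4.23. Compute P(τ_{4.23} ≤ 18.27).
P(τ_{4.23} ≤ 18.27) = 2(1 − Φ(4.23/√18.27)) = 2(1 − Φ(0.9896)) ≈ 0.3224

By the reflection principle for standard BM, P(τ_b ≤ t) = 2 · P(B_t ≥ b). Since B_t ~ N(0, t), P(B_t ≥ 4.23) = 1 − Φ(4.23/√t) = 1 − Φ(4.23/√18.27) = 1 − Φ(0.9896) ≈ 0.16118. Doubling: P(τ_{4.23} ≤ 18.27) ≈ 2 · 0.16118 = 0.32236 ≈ 0.3224.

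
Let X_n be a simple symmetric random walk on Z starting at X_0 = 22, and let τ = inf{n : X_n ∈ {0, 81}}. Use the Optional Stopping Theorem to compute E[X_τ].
E[X_τ] = 22

X_n is a martingale and τ is a bounded-mean stopping time (indeed τ is finite a.s. with bounded expectation since the walk is in a bounded region). By the OST, E[X_τ] = E[X_0] = 22. Equivalently: E[X_τ] = 81 · P(hit 81 first) + 0 · P(hit 0 first) = 81 · (22/81) = 22.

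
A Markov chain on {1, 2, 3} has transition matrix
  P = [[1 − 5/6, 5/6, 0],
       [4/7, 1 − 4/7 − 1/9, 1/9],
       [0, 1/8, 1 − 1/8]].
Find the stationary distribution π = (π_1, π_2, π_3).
π = (216/811, 315/811, 280/811)

This is a birth-death chain on three states, which satisfies detailed balance: π_1 · P_{12} = π_2 · P_{21} and π_2 · P_{23} = π_3 · P_{32}.
From π_1 · 5/6 = π_2 · 4/7: π_2/π_1 = (5/6)/(4/7) = 35/24.
From π_2 · 1/9 = π_3 · 1/8: π_3/π_2 = (1/9)/(1/8) = 8/9.
Take π_1 proportional to 1; then unnormalized π = (1, 35/24, 35/27). Normalize by dividing by the sum 811/216:
  π = (216/811, 315/811, 280/811).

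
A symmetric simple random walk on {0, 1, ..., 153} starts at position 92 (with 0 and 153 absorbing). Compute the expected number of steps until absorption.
E[τ | X_0 = 92] = 5612

Let v_k = E[τ | X_0 = k]. Boundary: v_0 = v_153 = 0. Recurrence: v_k = 1 + (v_{k-1} + v_{k+1})/2 for 1 ≤ k ≤ 152. The particular solution to v_k − (v_{k-1} + v_{k+1})/2 = 1 is v_k = −k^2. Adding homogeneous solution A + B k and matching boundaries gives v_k = k (153 − k). Substituting k = 92: v_92 = 92 · 61 = 5612.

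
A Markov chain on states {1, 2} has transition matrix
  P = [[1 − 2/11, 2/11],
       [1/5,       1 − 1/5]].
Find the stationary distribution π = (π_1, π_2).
π_1 = 11/21, π_2 = 10/21

Solve πP = π with π_1 + π_2 = 1. From πP = π: π_1 · (1 − 2/11) + π_2 · 1/5 = π_1 ⇒ π_2 · 1/5 = π_1 · 2/11 ⇒ π_2/π_1 = (2/11)/(1/5) = 10/11. Together with π_1 + π_2 = 1:
  π_1 = (1/5)/(2/11 + 1/5) = (1/5)/(21/55) = 11/21,
  π_2 = (2/11)/(2/11 + 1/5) = (2/11)/(21/55) = 10/21.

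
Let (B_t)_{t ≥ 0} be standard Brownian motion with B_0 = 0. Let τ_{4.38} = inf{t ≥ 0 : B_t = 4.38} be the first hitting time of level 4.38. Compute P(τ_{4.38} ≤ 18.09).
P(τ_{4.38} ≤ 18.09) = 2(1 − Φ(4.38/√18.09)) = 2(1 − Φ(1.0298)) ≈ 0.3031

By the reflection principle for standard BM, P(τ_b ≤ t) = 2 · P(B_t ≥ b). Since B_t ~ N(0, t), P(B_t ≥ 4.38) = 1 − Φ(4.38/√t) = 1 − Φ(4.38/√18.09) = 1 − Φ(1.0298) ≈ 0.15155. Doubling: P(τ_{4.38} ≤ 18.09) ≈ 2 · 0.15155 = 0.30310 ≈ 0.3031.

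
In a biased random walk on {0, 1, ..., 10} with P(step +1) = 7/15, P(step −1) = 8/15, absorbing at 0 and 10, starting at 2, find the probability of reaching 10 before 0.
P(hit 10 before 0) = (1 − (8/7)^2) / (1 − (8/7)^10) = 5764801/52751105

Let u_k denote P(reach 10 before 0 | start at k). Boundary: u_0 = 0, u_10 = 1. Recurrence: u_k = 7/15·u_{k+1} + 8/15·u_{k-1} for 1 ≤ k ≤ 9. Try u_k = A + B·r^k with r = q/p = (8/15)/(7/15) = 8/7. Substitution satisfies the recurrence; boundary conditions give:
  u_k = (1 − r^k) / (1 − r^N) = (1 − (8/7)^2) / (1 − (8/7)^10) = 5764801/52751105.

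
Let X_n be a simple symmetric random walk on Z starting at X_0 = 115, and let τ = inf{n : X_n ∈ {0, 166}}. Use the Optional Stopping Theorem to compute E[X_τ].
E[X_τ] = 115

X_n is a martingale and τ is a bounded-mean stopping time (indeed τ is finite a.s. with bounded expectation since the walk is in a bounded region). By the OST, E[X_τ] = E[X_0] = 115. Equivalently: E[X_τ] = 166 · P(hit 166 first) + 0 · P(hit 0 first) = 166 · (115/166) = 115.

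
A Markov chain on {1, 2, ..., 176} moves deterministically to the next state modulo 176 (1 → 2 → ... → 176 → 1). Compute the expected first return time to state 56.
E[T_56 | X_0 = 56] = 176

The chain cycles deterministically, so starting at state 56 it returns in exactly 176 steps. Equivalently, the stationary distribution is uniform π_j = 1/176 for every state j, so by Kac's formula E[T_56] = 1/π_56 = 176.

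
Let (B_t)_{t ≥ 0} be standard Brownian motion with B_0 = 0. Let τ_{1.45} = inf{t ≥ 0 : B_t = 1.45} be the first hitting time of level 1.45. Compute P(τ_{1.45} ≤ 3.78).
P(τ_{1.45} ≤ 3.78) = 2(1 − Φ(1.45/√3.78)) = 2(1 − Φ(0.7458)) ≈ 0.4558

By the reflection principle for standard BM, P(τ_b ≤ t) = 2 · P(B_t ≥ b). Since B_t ~ N(0, t), P(B_t ≥ 1.45) = 1 − Φ(1.45/√t) = 1 − Φ(1.45/√3.78) = 1 − Φ(0.7458) ≈ 0.22789. Doubling: P(τ_{1.45} ≤ 3.78) ≈ 2 · 0.22789 = 0.45578 ≈ 0.4558.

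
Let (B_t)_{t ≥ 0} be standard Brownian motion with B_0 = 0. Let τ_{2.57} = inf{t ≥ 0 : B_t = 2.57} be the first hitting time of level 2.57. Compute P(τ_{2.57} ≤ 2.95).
P(τ_{2.57} ≤ 2.95) = 2(1 − Φ(2.57/√2.95)) = 2(1 − Φ(1.4963)) ≈ 0.1346

By the reflection principle for standard BM, P(τ_b ≤ t) = 2 · P(B_t ≥ b). Since B_t ~ N(0, t), P(B_t ≥ 2.57) = 1 − Φ(2.57/√t) = 1 − Φ(2.57/√2.95) = 1 − Φ(1.4963) ≈ 0.06729. Doubling: P(τ_{2.57} ≤ 2.95) ≈ 2 · 0.06729 = 0.13458 ≈ 0.1346.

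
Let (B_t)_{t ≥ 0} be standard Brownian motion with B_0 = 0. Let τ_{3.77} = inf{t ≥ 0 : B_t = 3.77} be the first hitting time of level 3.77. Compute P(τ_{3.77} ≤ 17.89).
P(τ_{3.77} ≤ 17.89) = 2(1 − Φ(3.77/√17.89)) = 2(1 − Φ(0.8913)) ≈ 0.3728

By the reflection principle for standard BM, P(τ_b ≤ t) = 2 · P(B_t ≥ b). Since B_t ~ N(0, t), P(B_t ≥ 3.77) = 1 − Φ(3.77/√t) = 1 − Φ(3.77/√17.89) = 1 − Φ(0.8913) ≈ 0.18638. Doubling: P(τ_{3.77} ≤ 17.89) ≈ 2 · 0.18638 = 0.37276 ≈ 0.3728.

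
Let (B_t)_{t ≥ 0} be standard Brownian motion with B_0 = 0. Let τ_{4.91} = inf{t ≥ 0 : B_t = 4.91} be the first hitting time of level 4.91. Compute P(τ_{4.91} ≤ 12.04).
P(τ_{4.91} ≤ 12.04) = 2(1 − Φ(4.91/√12.04)) = 2(1 − Φ(1.4150)) ≈ 0.1571

By the reflection principle for standard BM, P(τ_b ≤ t) = 2 · P(B_t ≥ b). Since B_t ~ N(0, t), P(B_t ≥ 4.91) = 1 − Φ(4.91/√t) = 1 − Φ(4.91/√12.04) = 1 − Φ(1.4150) ≈ 0.07853. Doubling: P(τ_{4.91} ≤ 12.04) ≈ 2 · 0.07853 = 0.15706 ≈ 0.1571.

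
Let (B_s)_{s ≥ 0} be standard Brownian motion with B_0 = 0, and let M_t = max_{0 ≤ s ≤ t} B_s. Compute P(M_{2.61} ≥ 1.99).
P(M_{2.61} ≥ 1.99) = 2·P(B_{2.61} ≥ 1.99) = 2(1 − Φ(1.99/√2.61)) ≈ 0.2180

By the reflection principle for Brownian motion, P(M_t ≥ a) = 2 · P(B_t ≥ a) for a ≥ 0. Since B_t ~ N(0, t), P(B_t ≥ 1.99) = 1 − Φ(1.99/√t) = 1 − Φ(1.99/√2.61) = 1 − Φ(1.2318). So
  P(M_{2.61} ≥ 1.99) = 2(1 − Φ(1.2318)) ≈ 0.2180.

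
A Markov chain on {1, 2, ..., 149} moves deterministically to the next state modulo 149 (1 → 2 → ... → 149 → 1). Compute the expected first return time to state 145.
E[T_145 | X_0 = 145] = 149

The chain cycles deterministically, so starting at state 145 it returns in exactly 149 steps. Equivalently, the stationary distribution is uniform π_j = 1/149 for every state j, so by Kac's formula E[T_145] = 1/π_145 = 149.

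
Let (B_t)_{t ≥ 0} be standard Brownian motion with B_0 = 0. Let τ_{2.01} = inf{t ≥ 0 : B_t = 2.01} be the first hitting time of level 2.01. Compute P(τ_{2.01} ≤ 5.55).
P(τ_{2.01} ≤ 5.55) = 2(1 − Φ(2.01/√5.55)) = 2(1 − Φ(0.8532)) ≈ 0.3935

By the reflection principle for standard BM, P(τ_b ≤ t) = 2 · P(B_t ≥ b). Since B_t ~ N(0, t), P(B_t ≥ 2.01) = 1 − Φ(2.01/√t) = 1 − Φ(2.01/√5.55) = 1 − Φ(0.8532) ≈ 0.19677. Doubling: P(τ_{2.01} ≤ 5.55) ≈ 2 · 0.19677 = 0.39354 ≈ 0.3935.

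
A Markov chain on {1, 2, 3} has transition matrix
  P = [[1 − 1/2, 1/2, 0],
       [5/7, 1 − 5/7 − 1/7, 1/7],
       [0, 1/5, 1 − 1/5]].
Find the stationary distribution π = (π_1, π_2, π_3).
π = (5/11, 7/22, 5/22)

This is a birth-death chain on three states, which satisfies detailed balance: π_1 · P_{12} = π_2 · P_{21} and π_2 · P_{23} = π_3 · P_{32}.
From π_1 · 1/2 = π_2 · 5/7: π_2/π_1 = (1/2)/(5/7) = 7/10.
From π_2 · 1/7 = π_3 · 1/5: π_3/π_2 = (1/7)/(1/5) = 5/7.
Take π_1 proportional to 1; then unnormalized π = (1, 7/10, 1/2). Normalize by dividing by the sum 11/5:
  π = (5/11, 7/22, 5/22).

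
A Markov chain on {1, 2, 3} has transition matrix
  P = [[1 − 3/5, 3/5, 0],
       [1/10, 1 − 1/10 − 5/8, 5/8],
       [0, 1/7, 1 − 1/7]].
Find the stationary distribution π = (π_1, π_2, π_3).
π = (4/133, 24/133, 15/19)

This is a birth-death chain on three states, which satisfies detailed balance: π_1 · P_{12} = π_2 · P_{21} and π_2 · P_{23} = π_3 · P_{32}.
From π_1 · 3/5 = π_2 · 1/10: π_2/π_1 = (3/5)/(1/10) = 6.
From π_2 · 5/8 = π_3 · 1/7: π_3/π_2 = (5/8)/(1/7) = 35/8.
Take π_1 proportional to 1; then unnormalized π = (1, 6, 105/4). Normalize by dividing by the sum 133/4:
  π = (4/133, 24/133, 15/19).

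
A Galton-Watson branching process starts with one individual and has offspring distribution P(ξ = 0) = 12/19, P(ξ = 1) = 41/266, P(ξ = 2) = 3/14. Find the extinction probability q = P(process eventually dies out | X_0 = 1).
q = 1

Mean offspring μ = 0·12/19 + 1·41/266 + 2·3/14 = 155/266 ≤ 1. For μ ≤ 1 with offspring not concentrated at 1, the Galton-Watson process goes extinct almost surely, so q = 1.
(Algebraic check: The pgf is f(s) = 12/19 + 41/266·s + 3/14·s². The extinction probability q is the smallest fixed point of f in [0, 1]. Setting s = f(s):
  3/14·s² + (41/266 − 1)·s + 12/19 = 0
  3/14·s² − (12/19 + 3/14)·s + 12/19 = 0
which factors as (s − 1)·(3/14·s − 12/19) = 0, giving roots s = 1 and s = (12/19)/(3/14) = 56/19. Since 56/19 ≥ 1, the smallest root in [0, 1] is s = 1.)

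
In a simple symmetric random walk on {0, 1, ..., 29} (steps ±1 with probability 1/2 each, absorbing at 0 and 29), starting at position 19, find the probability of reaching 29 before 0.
P(hit 29 before 0) = 19/29

Let u_k = P(hit 29 before 0 | start at k). Then u_0 = 0, u_29 = 1, and u_k = u_{k-1}/2 + u_{k+1}/2 for 1 ≤ k ≤ 28. This harmonic recurrence is solved by u_k = k/29, giving u_19 = 19/29.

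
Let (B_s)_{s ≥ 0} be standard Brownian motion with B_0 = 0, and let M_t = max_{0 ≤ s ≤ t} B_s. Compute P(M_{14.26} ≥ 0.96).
P(M_{14.26} ≥ 0.96) = 2·P(B_{14.26} ≥ 0.96) = 2(1 − Φ(0.96/√14.26)) ≈ 0.7993

By the reflection principle for Brownian motion, P(M_t ≥ a) = 2 · P(B_t ≥ a) for a ≥ 0. Since B_t ~ N(0, t), P(B_t ≥ 0.96) = 1 − Φ(0.96/√t) = 1 − Φ(0.96/√14.26) = 1 − Φ(0.2542). So
  P(M_{14.26} ≥ 0.96) = 2(1 − Φ(0.2542)) ≈ 0.7993.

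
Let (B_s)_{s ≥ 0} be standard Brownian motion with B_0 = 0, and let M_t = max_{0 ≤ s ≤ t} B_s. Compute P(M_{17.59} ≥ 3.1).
P(M_{17.59} ≥ 3.1) = 2·P(B_{17.59} ≥ 3.1) = 2(1 − Φ(3.1/√17.59)) ≈ 0.4598

By the reflection principle for Brownian motion, P(M_t ≥ a) = 2 · P(B_t ≥ a) for a ≥ 0. Since B_t ~ N(0, t), P(B_t ≥ 3.1) = 1 − Φ(3.1/√t) = 1 − Φ(3.1/√17.59) = 1 − Φ(0.7391). So
  P(M_{17.59} ≥ 3.1) = 2(1 − Φ(0.7391)) ≈ 0.4598.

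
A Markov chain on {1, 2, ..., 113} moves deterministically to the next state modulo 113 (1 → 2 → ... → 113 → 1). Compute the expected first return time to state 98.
E[T_98 | X_0 = 98] = 113

The chain cycles deterministically, so starting at state 98 it returns in exactly 113 steps. Equivalently, the stationary distribution is uniform π_j = 1/113 for every state j, so by Kac's formula E[T_98] = 1/π_98 = 113.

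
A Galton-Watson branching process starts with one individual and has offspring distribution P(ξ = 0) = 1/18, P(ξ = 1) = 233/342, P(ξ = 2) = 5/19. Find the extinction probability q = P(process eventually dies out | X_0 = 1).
q = 19/90

The pgf is f(s) = 1/18 + 233/342·s + 5/19·s². The extinction probability q is the smallest fixed point of f in [0, 1]. Setting s = f(s):
  5/19·s² + (233/342 − 1)·s + 1/18 = 0
  5/19·s² − (1/18 + 5/19)·s + 1/18 = 0
which factors as (s − 1)·(5/19·s − 1/18) = 0, giving roots s = 1 and s = (1/18)/(5/19) = 19/90.
Mean offspring μ = 233/342 + 2·5/19 = 413/342 > 1 (supercritical), so q < 1. The extinction probability is the smaller root: q = (1/18)/(5/19) = 19/90.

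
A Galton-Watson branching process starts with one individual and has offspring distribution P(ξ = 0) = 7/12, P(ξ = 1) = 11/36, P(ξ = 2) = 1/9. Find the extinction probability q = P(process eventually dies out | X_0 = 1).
q = 1

Mean offspring μ = 0·7/12 + 1·11/36 + 2·1/9 = 19/36 ≤ 1. For μ ≤ 1 with offspring not concentrated at 1, the Galton-Watson process goes extinct almost surely, so q = 1.
(Algebraic check: The pgf is f(s) = 7/12 + 11/36·s + 1/9·s². The extinction probability q is the smallest fixed point of f in [0, 1]. Setting s = f(s):
  1/9·s² + (11/36 − 1)·s + 7/12 = 0
  1/9·s² − (7/12 + 1/9)·s + 7/12 = 0
which factors as (s − 1)·(1/9·s − 7/12) = 0, giving roots s = 1 and s = (7/12)/(1/9) = 21/4. Since 21/4 ≥ 1, the smallest root in [0, 1] is s = 1.)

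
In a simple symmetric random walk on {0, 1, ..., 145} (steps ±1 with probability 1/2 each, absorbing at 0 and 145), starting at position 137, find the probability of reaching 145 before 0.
P(hit 145 before 0) = 137/145

Let u_k = P(hit 145 before 0 | start at k). Then u_0 = 0, u_145 = 1, and u_k = u_{k-1}/2 + u_{k+1}/2 for 1 ≤ k ≤ 144. This harmonic recurrence is solved by u_k = k/145, giving u_137 = 137/145.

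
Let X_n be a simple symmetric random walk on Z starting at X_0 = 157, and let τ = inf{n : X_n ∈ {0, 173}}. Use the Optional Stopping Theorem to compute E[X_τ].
E[X_τ] = 157

X_n is a martingale and τ is a bounded-mean stopping time (indeed τ is finite a.s. with bounded expectation since the walk is in a bounded region). By the OST, E[X_τ] = E[X_0] = 157. Equivalently: E[X_τ] = 173 · P(hit 173 first) + 0 · P(hit 0 first) = 173 · (157/173) = 157.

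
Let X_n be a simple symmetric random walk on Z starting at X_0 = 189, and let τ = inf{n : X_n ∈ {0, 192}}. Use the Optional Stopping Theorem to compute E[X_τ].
E[X_τ] = 189

X_n is a martingale and τ is a bounded-mean stopping time (indeed τ is finite a.s. with bounded expectation since the walk is in a bounded region). By the OST, E[X_τ] = E[X_0] = 189. Equivalently: E[X_τ] = 192 · P(hit 192 first) + 0 · P(hit 0 first) = 192 · (189/192) = 189.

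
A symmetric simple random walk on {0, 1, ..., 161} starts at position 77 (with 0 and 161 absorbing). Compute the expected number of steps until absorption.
E[τ | X_0 = 77] = 6468

Let v_k = E[τ | X_0 = k]. Boundary: v_0 = v_161 = 0. Recurrence: v_k = 1 + (v_{k-1} + v_{k+1})/2 for 1 ≤ k ≤ 160. The particular solution to v_k − (v_{k-1} + v_{k+1})/2 = 1 is v_k = −k^2. Adding homogeneous solution A + B k and matching boundaries gives v_k = k (161 − k). Substituting k = 77: v_77 = 77 · 84 = 6468.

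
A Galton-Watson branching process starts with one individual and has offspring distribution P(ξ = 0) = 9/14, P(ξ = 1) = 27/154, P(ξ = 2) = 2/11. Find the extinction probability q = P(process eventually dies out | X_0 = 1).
q = 1

Mean offspring μ = 0·9/14 + 1·27/154 + 2·2/11 = 83/154 ≤ 1. For μ ≤ 1 with offspring not concentrated at 1, the Galton-Watson process goes extinct almost surely, so q = 1.
(Algebraic check: The pgf is f(s) = 9/14 + 27/154·s + 2/11·s². The extinction probability q is the smallest fixed point of f in [0, 1]. Setting s = f(s):
  2/11·s² + (27/154 − 1)·s + 9/14 = 0
  2/11·s² − (9/14 + 2/11)·s + 9/14 = 0
which factors as (s − 1)·(2/11·s − 9/14) = 0, giving roots s = 1 and s = (9/14)/(2/11) = 99/28. Since 99/28 ≥ 1, the smallest root in [0, 1] is s = 1.)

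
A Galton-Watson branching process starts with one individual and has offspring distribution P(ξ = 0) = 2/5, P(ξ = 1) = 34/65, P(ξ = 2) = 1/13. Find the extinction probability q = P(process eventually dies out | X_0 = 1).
q = 1

Mean offspring μ = 0·2/5 + 1·34/65 + 2·1/13 = 44/65 ≤ 1. For μ ≤ 1 with offspring not concentrated at 1, the Galton-Watson process goes extinct almost surely, so q = 1.
(Algebraic check: The pgf is f(s) = 2/5 + 34/65·s + 1/13·s². The extinction probability q is the smallest fixed point of f in [0, 1]. Setting s = f(s):
  1/13·s² + (34/65 − 1)·s + 2/5 = 0
  1/13·s² − (2/5 + 1/13)·s + 2/5 = 0
which factors as (s − 1)·(1/13·s − 2/5) = 0, giving roots s = 1 and s = (2/5)/(1/13) = 26/5. Since 26/5 ≥ 1, the smallest root in [0, 1] is s = 1.)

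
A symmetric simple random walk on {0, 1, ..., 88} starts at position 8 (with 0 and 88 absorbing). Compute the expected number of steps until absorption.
E[τ | X_0 = 8] = 640

Let v_k = E[τ | X_0 = k]. Boundary: v_0 = v_88 = 0. Recurrence: v_k = 1 + (v_{k-1} + v_{k+1})/2 for 1 ≤ k ≤ 87. The particular solution to v_k − (v_{k-1} + v_{k+1})/2 = 1 is v_k = −k^2. Adding homogeneous solution A + B k and matching boundaries gives v_k = k (88 − k). Substituting k = 8: v_8 = 8 · 80 = 640.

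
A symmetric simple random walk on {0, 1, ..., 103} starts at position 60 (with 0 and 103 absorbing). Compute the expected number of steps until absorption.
E[τ | X_0 = 60] = 2580

Let v_k = E[τ | X_0 = k]. Boundary: v_0 = v_103 = 0. Recurrence: v_k = 1 + (v_{k-1} + v_{k+1})/2 for 1 ≤ k ≤ 102. The particular solution to v_k − (v_{k-1} + v_{k+1})/2 = 1 is v_k = −k^2. Adding homogeneous solution A + B k and matching boundaries gives v_k = k (103 − k). Substituting k = 60: v_60 = 60 · 43 = 2580.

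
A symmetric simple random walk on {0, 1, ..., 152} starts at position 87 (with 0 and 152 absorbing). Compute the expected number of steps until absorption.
E[τ | X_0 = 87] = 5655

Let v_k = E[τ | X_0 = k]. Boundary: v_0 = v_152 = 0. Recurrence: v_k = 1 + (v_{k-1} + v_{k+1})/2 for 1 ≤ k ≤ 151. The particular solution to v_k − (v_{k-1} + v_{k+1})/2 = 1 is v_k = −k^2. Adding homogeneous solution A + B k and matching boundaries gives v_k = k (152 − k). Substituting k = 87: v_87 = 87 · 65 = 5655.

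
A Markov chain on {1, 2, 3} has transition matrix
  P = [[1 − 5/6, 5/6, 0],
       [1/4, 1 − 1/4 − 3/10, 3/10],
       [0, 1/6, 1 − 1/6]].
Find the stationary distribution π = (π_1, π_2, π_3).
π = (3/31, 10/31, 18/31)

This is a birth-death chain on three states, which satisfies detailed balance: π_1 · P_{12} = π_2 · P_{21} and π_2 · P_{23} = π_3 · P_{32}.
From π_1 · 5/6 = π_2 · 1/4: π_2/π_1 = (5/6)/(1/4) = 10/3.
From π_2 · 3/10 = π_3 · 1/6: π_3/π_2 = (3/10)/(1/6) = 9/5.
Take π_1 proportional to 1; then unnormalized π = (1, 10/3, 6). Normalize by dividing by the sum 31/3:
  π = (3/31, 10/31, 18/31).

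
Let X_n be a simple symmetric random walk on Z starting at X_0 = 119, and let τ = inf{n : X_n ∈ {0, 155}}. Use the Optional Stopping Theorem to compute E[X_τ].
E[X_τ] = 119

X_n is a martingale and τ is a bounded-mean stopping time (indeed τ is finite a.s. with bounded expectation since the walk is in a bounded region). By the OST, E[X_τ] = E[X_0] = 119. Equivalently: E[X_τ] = 155 · P(hit 155 first) + 0 · P(hit 0 first) = 155 · (119/155) = 119.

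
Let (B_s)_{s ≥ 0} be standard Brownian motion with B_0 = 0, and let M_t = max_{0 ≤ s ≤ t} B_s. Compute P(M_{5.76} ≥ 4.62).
P(M_{5.76} ≥ 4.62) = 2·P(B_{5.76} ≥ 4.62) = 2(1 − Φ(4.62/√5.76)) ≈ 0.0542

By the reflection principle for Brownian motion, P(M_t ≥ a) = 2 · P(B_t ≥ a) for a ≥ 0. Since B_t ~ N(0, t), P(B_t ≥ 4.62) = 1 − Φ(4.62/√t) = 1 − Φ(4.62/√5.76) = 1 − Φ(1.9250). So
  P(M_{5.76} ≥ 4.62) = 2(1 − Φ(1.9250)) ≈ 0.0542.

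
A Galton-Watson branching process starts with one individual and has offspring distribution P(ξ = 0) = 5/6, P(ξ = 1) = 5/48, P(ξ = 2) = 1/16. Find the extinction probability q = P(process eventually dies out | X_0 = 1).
q = 1

Mean offspring μ = 0·5/6 + 1·5/48 + 2·1/16 = 11/48 ≤ 1. For μ ≤ 1 with offspring not concentrated at 1, the Galton-Watson process goes extinct almost surely, so q = 1.
(Algebraic check: The pgf is f(s) = 5/6 + 5/48·s + 1/16·s². The extinction probability q is the smallest fixed point of f in [0, 1]. Setting s = f(s):
  1/16·s² + (5/48 − 1)·s + 5/6 = 0
  1/16·s² − (5/6 + 1/16)·s + 5/6 = 0
which factors as (s − 1)·(1/16·s − 5/6) = 0, giving roots s = 1 and s = (5/6)/(1/16) = 40/3. Since 40/3 ≥ 1, the smallest root in [0, 1] is s = 1.)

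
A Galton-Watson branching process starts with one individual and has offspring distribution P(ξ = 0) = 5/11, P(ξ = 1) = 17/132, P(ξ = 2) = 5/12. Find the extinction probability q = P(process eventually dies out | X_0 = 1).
q = 1

Mean offspring μ = 0·5/11 + 1·17/132 + 2·5/12 = 127/132 ≤ 1. For μ ≤ 1 with offspring not concentrated at 1, the Galton-Watson process goes extinct almost surely, so q = 1.
(Algebraic check: The pgf is f(s) = 5/11 + 17/132·s + 5/12·s². The extinction probability q is the smallest fixed point of f in [0, 1]. Setting s = f(s):
  5/12·s² + (17/132 − 1)·s + 5/11 = 0
  5/12·s² − (5/11 + 5/12)·s + 5/11 = 0
which factors as (s − 1)·(5/12·s − 5/11) = 0, giving roots s = 1 and s = (5/11)/(5/12) = 12/11. Since 12/11 ≥ 1, the smallest root in [0, 1] is s = 1.)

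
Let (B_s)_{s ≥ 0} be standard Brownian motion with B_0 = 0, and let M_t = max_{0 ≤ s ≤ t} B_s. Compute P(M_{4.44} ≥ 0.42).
P(M_{4.44} ≥ 0.42) = 2·P(B_{4.44} ≥ 0.42) = 2(1 − Φ(0.42/√4.44)) ≈ 0.8420

By the reflection principle for Brownian motion, P(M_t ≥ a) = 2 · P(B_t ≥ a) for a ≥ 0. Since B_t ~ N(0, t), P(B_t ≥ 0.42) = 1 − Φ(0.42/√t) = 1 − Φ(0.42/√4.44) = 1 − Φ(0.1993). So
  P(M_{4.44} ≥ 0.42) = 2(1 − Φ(0.1993)) ≈ 0.8420.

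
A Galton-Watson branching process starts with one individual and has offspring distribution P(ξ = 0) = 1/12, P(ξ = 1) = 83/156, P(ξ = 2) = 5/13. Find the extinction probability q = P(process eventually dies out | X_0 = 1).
q = 13/60

The pgf is f(s) = 1/12 + 83/156·s + 5/13·s². The extinction probability q is the smallest fixed point of f in [0, 1]. Setting s = f(s):
  5/13·s² + (83/156 − 1)·s + 1/12 = 0
  5/13·s² − (1/12 + 5/13)·s + 1/12 = 0
which factors as (s − 1)·(5/13·s − 1/12) = 0, giving roots s = 1 and s = (1/12)/(5/13) = 13/60.
Mean offspring μ = 83/156 + 2·5/13 = 203/156 > 1 (supercritical), so q < 1. The extinction probability is the smaller root: q = (1/12)/(5/13) = 13/60.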